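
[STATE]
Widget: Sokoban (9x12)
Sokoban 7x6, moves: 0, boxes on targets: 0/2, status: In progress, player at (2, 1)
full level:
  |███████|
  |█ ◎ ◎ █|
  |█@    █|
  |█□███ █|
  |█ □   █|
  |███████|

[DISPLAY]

███████  
█ ◎ ◎ █  
█@    █  
█□███ █  
█ □   █  
███████  
Moves: 0 
         
         
         
         
         


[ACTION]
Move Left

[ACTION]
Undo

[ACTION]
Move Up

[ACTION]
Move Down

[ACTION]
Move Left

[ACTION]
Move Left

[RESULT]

███████  
█ ◎ ◎ █  
█@    █  
█□███ █  
█ □   █  
███████  
Moves: 2 
         
         
         
         
         


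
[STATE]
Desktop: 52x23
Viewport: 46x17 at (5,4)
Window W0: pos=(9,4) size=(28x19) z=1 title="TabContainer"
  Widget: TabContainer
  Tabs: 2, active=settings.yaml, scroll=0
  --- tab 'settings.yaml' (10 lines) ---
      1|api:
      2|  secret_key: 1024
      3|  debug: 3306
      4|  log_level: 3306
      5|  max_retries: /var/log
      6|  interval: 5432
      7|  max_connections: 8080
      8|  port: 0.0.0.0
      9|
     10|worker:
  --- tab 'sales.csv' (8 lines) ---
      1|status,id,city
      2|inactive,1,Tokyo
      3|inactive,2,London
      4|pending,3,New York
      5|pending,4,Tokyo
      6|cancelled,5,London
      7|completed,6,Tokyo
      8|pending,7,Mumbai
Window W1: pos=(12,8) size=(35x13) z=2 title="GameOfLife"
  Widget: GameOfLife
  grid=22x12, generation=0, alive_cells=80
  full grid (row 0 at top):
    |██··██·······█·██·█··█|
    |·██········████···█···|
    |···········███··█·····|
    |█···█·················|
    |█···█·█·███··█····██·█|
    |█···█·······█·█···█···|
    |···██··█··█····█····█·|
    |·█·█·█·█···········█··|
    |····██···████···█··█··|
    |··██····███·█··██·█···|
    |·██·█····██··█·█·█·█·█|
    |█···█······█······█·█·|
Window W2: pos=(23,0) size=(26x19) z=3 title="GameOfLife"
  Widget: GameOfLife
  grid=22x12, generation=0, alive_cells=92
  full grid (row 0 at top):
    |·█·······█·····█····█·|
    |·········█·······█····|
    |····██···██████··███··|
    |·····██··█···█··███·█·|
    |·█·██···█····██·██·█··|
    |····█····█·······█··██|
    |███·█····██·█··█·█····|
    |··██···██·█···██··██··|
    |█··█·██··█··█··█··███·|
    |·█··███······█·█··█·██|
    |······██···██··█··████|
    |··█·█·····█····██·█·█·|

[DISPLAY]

    ┏━━━━━━━━━━━━━┃·█·······█·····█····█·  ┃  
    ┃ TabContainer┃·········█·······█····  ┃  
    ┠─────────────┃····██···██████··███··  ┃  
    ┃[settings.yam┃·····██··█···█··███·█·  ┃  
    ┃──┏━━━━━━━━━━┃·█·██···█····██·██·█··  ┃  
    ┃ap┃ GameOfLif┃····█····█·······█··██  ┃  
    ┃  ┠──────────┃███·█····██·█··█·█····  ┃  
    ┃  ┃Gen: 0    ┃··██···██·█···██··██··  ┃  
    ┃  ┃··········┃█··█·██··█··█··█··███·  ┃  
    ┃  ┃█···█·····┃·█··███······█·█··█·██  ┃  
    ┃  ┃█···█·█·██┃······██···██··█··████  ┃  
    ┃  ┃█···█·····┃··█·█·····█····██·█·█·  ┃  
    ┃  ┃···██··█··┃                        ┃  
    ┃  ┃·█·█·█·█··┃                        ┃  
    ┃wo┃····██···█┗━━━━━━━━━━━━━━━━━━━━━━━━┛  
    ┃  ┃··██····███·█··██·█···           ┃    
    ┃  ┗━━━━━━━━━━━━━━━━━━━━━━━━━━━━━━━━━┛    


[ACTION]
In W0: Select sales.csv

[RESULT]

    ┏━━━━━━━━━━━━━┃·█·······█·····█····█·  ┃  
    ┃ TabContainer┃·········█·······█····  ┃  
    ┠─────────────┃····██···██████··███··  ┃  
    ┃ settings.yam┃·····██··█···█··███·█·  ┃  
    ┃──┏━━━━━━━━━━┃·█·██···█····██·██·█··  ┃  
    ┃st┃ GameOfLif┃····█····█·······█··██  ┃  
    ┃in┠──────────┃███·█····██·█··█·█····  ┃  
    ┃in┃Gen: 0    ┃··██···██·█···██··██··  ┃  
    ┃pe┃··········┃█··█·██··█··█··█··███·  ┃  
    ┃pe┃█···█·····┃·█··███······█·█··█·██  ┃  
    ┃ca┃█···█·█·██┃······██···██··█··████  ┃  
    ┃co┃█···█·····┃··█·█·····█····██·█·█·  ┃  
    ┃pe┃···██··█··┃                        ┃  
    ┃  ┃·█·█·█·█··┃                        ┃  
    ┃  ┃····██···█┗━━━━━━━━━━━━━━━━━━━━━━━━┛  
    ┃  ┃··██····███·█··██·█···           ┃    
    ┃  ┗━━━━━━━━━━━━━━━━━━━━━━━━━━━━━━━━━┛    


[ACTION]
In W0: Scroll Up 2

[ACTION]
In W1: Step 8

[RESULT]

    ┏━━━━━━━━━━━━━┃·█·······█·····█····█·  ┃  
    ┃ TabContainer┃·········█·······█····  ┃  
    ┠─────────────┃····██···██████··███··  ┃  
    ┃ settings.yam┃·····██··█···█··███·█·  ┃  
    ┃──┏━━━━━━━━━━┃·█·██···█····██·██·█··  ┃  
    ┃st┃ GameOfLif┃····█····█·······█··██  ┃  
    ┃in┠──────────┃███·█····██·█··█·█····  ┃  
    ┃in┃Gen: 8    ┃··██···██·█···██··██··  ┃  
    ┃pe┃·█······██┃█··█·██··█··█··█··███·  ┃  
    ┃pe┃███·····██┃·█··███······█·█··█·██  ┃  
    ┃ca┃███····█·█┃······██···██··█··████  ┃  
    ┃co┃······██·█┃··█·█·····█····██·█·█·  ┃  
    ┃pe┃······███·┃                        ┃  
    ┃  ┃███·······┃                        ┃  
    ┃  ┃··········┗━━━━━━━━━━━━━━━━━━━━━━━━┛  
    ┃  ┃█·█···················           ┃    
    ┃  ┗━━━━━━━━━━━━━━━━━━━━━━━━━━━━━━━━━┛    


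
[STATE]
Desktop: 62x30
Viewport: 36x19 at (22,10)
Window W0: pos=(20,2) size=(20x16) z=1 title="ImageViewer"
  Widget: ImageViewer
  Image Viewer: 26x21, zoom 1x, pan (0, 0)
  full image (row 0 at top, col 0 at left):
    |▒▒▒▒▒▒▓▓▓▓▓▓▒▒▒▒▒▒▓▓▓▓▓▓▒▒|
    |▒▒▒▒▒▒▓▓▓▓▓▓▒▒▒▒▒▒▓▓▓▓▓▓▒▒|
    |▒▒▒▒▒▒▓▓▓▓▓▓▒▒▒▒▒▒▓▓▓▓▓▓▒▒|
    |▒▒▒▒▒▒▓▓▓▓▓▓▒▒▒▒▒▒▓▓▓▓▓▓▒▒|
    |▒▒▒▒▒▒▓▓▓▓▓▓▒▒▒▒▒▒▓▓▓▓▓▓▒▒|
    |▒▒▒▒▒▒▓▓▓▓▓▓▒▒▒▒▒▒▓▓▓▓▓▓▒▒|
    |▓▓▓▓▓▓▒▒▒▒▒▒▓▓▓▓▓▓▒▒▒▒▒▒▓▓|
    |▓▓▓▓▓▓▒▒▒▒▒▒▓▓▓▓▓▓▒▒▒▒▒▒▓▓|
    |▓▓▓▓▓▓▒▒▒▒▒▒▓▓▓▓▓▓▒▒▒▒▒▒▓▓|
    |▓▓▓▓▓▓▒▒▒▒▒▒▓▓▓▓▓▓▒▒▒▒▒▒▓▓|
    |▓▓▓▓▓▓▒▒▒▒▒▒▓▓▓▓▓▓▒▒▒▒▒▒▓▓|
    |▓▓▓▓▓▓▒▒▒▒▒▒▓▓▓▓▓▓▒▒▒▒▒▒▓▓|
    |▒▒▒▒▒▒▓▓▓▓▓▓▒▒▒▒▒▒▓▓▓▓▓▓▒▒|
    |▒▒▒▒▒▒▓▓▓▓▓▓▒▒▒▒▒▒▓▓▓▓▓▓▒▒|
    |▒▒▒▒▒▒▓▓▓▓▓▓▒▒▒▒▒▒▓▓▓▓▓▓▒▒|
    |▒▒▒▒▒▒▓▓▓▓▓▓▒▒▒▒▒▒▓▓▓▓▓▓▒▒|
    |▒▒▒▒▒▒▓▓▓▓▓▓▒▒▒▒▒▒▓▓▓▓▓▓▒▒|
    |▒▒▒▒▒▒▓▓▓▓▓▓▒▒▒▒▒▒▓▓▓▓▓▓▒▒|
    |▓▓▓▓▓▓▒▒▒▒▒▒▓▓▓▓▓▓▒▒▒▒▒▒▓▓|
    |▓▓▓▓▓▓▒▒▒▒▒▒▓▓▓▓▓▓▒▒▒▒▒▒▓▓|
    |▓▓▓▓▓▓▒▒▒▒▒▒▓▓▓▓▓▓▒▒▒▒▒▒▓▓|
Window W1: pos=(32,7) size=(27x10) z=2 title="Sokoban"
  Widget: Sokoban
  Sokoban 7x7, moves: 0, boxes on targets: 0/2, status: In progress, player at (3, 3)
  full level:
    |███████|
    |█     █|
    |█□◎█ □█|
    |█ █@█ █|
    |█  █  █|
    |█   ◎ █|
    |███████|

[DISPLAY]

▒▒▒▒▒▓▓▓▓▓┃███████                  
▓▓▓▓▓▒▒▒▒▒┃█     █                  
▓▓▓▓▓▒▒▒▒▒┃█□◎█ □█                  
▓▓▓▓▓▒▒▒▒▒┃█ █@█ █                  
▓▓▓▓▓▒▒▒▒▒┃█  █  █                  
▓▓▓▓▓▒▒▒▒▒┃█   ◎ █                  
▓▓▓▓▓▒▒▒▒▒┗━━━━━━━━━━━━━━━━━━━━━━━━━
━━━━━━━━━━━━━━━━━┛                  
                                    
                                    
                                    
                                    
                                    
                                    
                                    
                                    
                                    
                                    
                                    


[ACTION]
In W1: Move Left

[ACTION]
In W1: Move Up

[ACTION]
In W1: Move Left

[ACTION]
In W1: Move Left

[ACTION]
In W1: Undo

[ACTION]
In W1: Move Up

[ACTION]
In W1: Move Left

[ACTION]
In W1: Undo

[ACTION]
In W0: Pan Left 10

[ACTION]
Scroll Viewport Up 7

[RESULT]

ImageViewer      ┃                  
─────────────────┨                  
▒▒▒▒▒▓▓▓▓▓▓▒▒▒▒▒▒┃                  
▒▒▒▒▒▓▓▓▓▓▓▒▒▒▒▒▒┃                  
▒▒▒▒▒▓▓▓▓▓┏━━━━━━━━━━━━━━━━━━━━━━━━━
▒▒▒▒▒▓▓▓▓▓┃ Sokoban                 
▒▒▒▒▒▓▓▓▓▓┠─────────────────────────
▒▒▒▒▒▓▓▓▓▓┃███████                  
▓▓▓▓▓▒▒▒▒▒┃█     █                  
▓▓▓▓▓▒▒▒▒▒┃█□◎█ □█                  
▓▓▓▓▓▒▒▒▒▒┃█ █@█ █                  
▓▓▓▓▓▒▒▒▒▒┃█  █  █                  
▓▓▓▓▓▒▒▒▒▒┃█   ◎ █                  
▓▓▓▓▓▒▒▒▒▒┗━━━━━━━━━━━━━━━━━━━━━━━━━
━━━━━━━━━━━━━━━━━┛                  
                                    
                                    
                                    
                                    


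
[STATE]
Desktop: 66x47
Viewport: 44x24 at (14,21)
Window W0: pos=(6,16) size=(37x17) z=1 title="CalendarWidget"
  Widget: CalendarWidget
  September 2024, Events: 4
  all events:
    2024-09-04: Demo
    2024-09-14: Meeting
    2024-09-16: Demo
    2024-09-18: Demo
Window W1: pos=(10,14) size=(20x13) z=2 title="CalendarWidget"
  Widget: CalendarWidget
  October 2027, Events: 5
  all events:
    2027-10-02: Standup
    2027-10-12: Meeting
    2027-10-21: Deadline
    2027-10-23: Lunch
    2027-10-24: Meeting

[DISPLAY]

12* 13 14 15 16┃            ┃               
19 20 21* 22 23┃            ┃               
26 27 28 29 30 ┃            ┃               
               ┃            ┃               
               ┃            ┃               
━━━━━━━━━━━━━━━┛            ┃               
                            ┃               
                            ┃               
                            ┃               
                            ┃               
                            ┃               
━━━━━━━━━━━━━━━━━━━━━━━━━━━━┛               
                                            
                                            
                                            
                                            
                                            
                                            
                                            
                                            
                                            
                                            
                                            
                                            


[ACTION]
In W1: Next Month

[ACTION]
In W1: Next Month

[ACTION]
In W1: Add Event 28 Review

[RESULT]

14 15 16 17 18 ┃            ┃               
21 22 23 24 25 ┃            ┃               
28* 29 30 31   ┃            ┃               
               ┃            ┃               
               ┃            ┃               
━━━━━━━━━━━━━━━┛            ┃               
                            ┃               
                            ┃               
                            ┃               
                            ┃               
                            ┃               
━━━━━━━━━━━━━━━━━━━━━━━━━━━━┛               
                                            
                                            
                                            
                                            
                                            
                                            
                                            
                                            
                                            
                                            
                                            
                                            


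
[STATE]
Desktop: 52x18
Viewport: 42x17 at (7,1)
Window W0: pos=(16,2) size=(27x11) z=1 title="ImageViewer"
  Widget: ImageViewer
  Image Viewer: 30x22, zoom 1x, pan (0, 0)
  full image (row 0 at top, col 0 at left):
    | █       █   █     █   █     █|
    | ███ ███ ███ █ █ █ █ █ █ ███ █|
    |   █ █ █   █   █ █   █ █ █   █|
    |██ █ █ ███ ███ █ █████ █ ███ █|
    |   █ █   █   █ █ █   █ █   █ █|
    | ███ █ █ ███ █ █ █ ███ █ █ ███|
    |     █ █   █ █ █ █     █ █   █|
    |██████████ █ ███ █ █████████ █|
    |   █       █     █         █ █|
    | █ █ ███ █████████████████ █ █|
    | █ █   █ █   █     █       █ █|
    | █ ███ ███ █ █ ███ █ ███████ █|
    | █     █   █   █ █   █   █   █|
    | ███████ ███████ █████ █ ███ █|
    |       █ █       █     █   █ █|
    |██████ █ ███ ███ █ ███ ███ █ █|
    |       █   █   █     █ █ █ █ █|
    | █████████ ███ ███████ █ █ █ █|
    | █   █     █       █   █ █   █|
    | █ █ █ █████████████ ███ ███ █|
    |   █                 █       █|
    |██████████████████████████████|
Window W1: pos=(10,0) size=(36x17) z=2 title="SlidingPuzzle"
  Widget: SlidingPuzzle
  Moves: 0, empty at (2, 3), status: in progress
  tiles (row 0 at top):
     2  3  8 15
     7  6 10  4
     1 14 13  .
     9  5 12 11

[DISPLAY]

   ┃ SlidingPuzzle                    ┃   
   ┠──────────────────────────────────┨   
   ┃┌────┬────┬────┬────┐             ┃   
   ┃│  2 │  3 │  8 │ 15 │             ┃   
   ┃├────┼────┼────┼────┤             ┃   
   ┃│  7 │  6 │ 10 │  4 │             ┃   
   ┃├────┼────┼────┼────┤             ┃   
   ┃│  1 │ 14 │ 13 │    │             ┃   
   ┃├────┼────┼────┼────┤             ┃   
   ┃│  9 │  5 │ 12 │ 11 │             ┃   
   ┃└────┴────┴────┴────┘             ┃   
   ┃Moves: 0                          ┃   
   ┃                                  ┃   
   ┃                                  ┃   
   ┃                                  ┃   
   ┗━━━━━━━━━━━━━━━━━━━━━━━━━━━━━━━━━━┛   
                                          


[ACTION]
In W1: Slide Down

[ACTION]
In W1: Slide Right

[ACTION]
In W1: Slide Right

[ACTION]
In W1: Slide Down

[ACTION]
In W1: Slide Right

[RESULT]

   ┃ SlidingPuzzle                    ┃   
   ┠──────────────────────────────────┨   
   ┃┌────┬────┬────┬────┐             ┃   
   ┃│    │  2 │  8 │ 15 │             ┃   
   ┃├────┼────┼────┼────┤             ┃   
   ┃│  7 │  3 │  6 │ 10 │             ┃   
   ┃├────┼────┼────┼────┤             ┃   
   ┃│  1 │ 14 │ 13 │  4 │             ┃   
   ┃├────┼────┼────┼────┤             ┃   
   ┃│  9 │  5 │ 12 │ 11 │             ┃   
   ┃└────┴────┴────┴────┘             ┃   
   ┃Moves: 5                          ┃   
   ┃                                  ┃   
   ┃                                  ┃   
   ┃                                  ┃   
   ┗━━━━━━━━━━━━━━━━━━━━━━━━━━━━━━━━━━┛   
                                          


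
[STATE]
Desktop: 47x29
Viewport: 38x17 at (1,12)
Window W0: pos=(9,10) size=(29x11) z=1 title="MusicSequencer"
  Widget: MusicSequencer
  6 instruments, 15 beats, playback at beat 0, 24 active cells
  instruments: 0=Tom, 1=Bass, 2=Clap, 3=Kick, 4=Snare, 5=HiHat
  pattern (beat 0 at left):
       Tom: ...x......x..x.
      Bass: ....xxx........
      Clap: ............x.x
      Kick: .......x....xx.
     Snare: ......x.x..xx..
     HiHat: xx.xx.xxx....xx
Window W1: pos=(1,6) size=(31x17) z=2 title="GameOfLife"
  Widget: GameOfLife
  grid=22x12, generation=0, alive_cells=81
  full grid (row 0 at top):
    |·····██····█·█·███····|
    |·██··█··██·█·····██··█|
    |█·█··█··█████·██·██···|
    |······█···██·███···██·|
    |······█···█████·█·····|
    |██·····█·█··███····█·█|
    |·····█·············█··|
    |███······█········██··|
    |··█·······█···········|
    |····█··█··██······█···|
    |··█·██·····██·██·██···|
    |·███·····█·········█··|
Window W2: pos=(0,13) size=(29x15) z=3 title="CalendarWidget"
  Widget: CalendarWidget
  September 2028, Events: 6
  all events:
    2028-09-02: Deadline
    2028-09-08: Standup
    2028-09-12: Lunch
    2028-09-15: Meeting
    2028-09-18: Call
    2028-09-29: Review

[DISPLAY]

┃█·█··█··█████·██·██···       ┃─────┨ 
━━━━━━━━━━━━━━━━━━━━━━━━━━━┓  ┃     ┃ 
 CalendarWidget            ┃  ┃     ┃ 
───────────────────────────┨  ┃     ┃ 
       September 2028      ┃  ┃     ┃ 
Mo Tu We Th Fr Sa Su       ┃  ┃     ┃ 
             1  2*  3      ┃  ┃     ┃ 
 4  5  6  7  8*  9 10      ┃  ┃     ┃ 
11 12* 13 14 15* 16 17     ┃  ┃━━━━━┛ 
18* 19 20 21 22 23 24      ┃  ┃       
25 26 27 28 29* 30         ┃━━┛       
                           ┃          
                           ┃          
                           ┃          
                           ┃          
━━━━━━━━━━━━━━━━━━━━━━━━━━━┛          
                                      


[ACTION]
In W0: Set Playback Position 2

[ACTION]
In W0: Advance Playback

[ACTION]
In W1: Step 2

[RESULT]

┃·███············██·█··       ┃─────┨ 
━━━━━━━━━━━━━━━━━━━━━━━━━━━┓  ┃     ┃ 
 CalendarWidget            ┃  ┃     ┃ 
───────────────────────────┨  ┃     ┃ 
       September 2028      ┃  ┃     ┃ 
Mo Tu We Th Fr Sa Su       ┃  ┃     ┃ 
             1  2*  3      ┃  ┃     ┃ 
 4  5  6  7  8*  9 10      ┃  ┃     ┃ 
11 12* 13 14 15* 16 17     ┃  ┃━━━━━┛ 
18* 19 20 21 22 23 24      ┃  ┃       
25 26 27 28 29* 30         ┃━━┛       
                           ┃          
                           ┃          
                           ┃          
                           ┃          
━━━━━━━━━━━━━━━━━━━━━━━━━━━┛          
                                      


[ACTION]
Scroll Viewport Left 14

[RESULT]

 ┃·███············██·█··       ┃─────┨
┏━━━━━━━━━━━━━━━━━━━━━━━━━━━┓  ┃     ┃
┃ CalendarWidget            ┃  ┃     ┃
┠───────────────────────────┨  ┃     ┃
┃       September 2028      ┃  ┃     ┃
┃Mo Tu We Th Fr Sa Su       ┃  ┃     ┃
┃             1  2*  3      ┃  ┃     ┃
┃ 4  5  6  7  8*  9 10      ┃  ┃     ┃
┃11 12* 13 14 15* 16 17     ┃  ┃━━━━━┛
┃18* 19 20 21 22 23 24      ┃  ┃      
┃25 26 27 28 29* 30         ┃━━┛      
┃                           ┃         
┃                           ┃         
┃                           ┃         
┃                           ┃         
┗━━━━━━━━━━━━━━━━━━━━━━━━━━━┛         
                                      


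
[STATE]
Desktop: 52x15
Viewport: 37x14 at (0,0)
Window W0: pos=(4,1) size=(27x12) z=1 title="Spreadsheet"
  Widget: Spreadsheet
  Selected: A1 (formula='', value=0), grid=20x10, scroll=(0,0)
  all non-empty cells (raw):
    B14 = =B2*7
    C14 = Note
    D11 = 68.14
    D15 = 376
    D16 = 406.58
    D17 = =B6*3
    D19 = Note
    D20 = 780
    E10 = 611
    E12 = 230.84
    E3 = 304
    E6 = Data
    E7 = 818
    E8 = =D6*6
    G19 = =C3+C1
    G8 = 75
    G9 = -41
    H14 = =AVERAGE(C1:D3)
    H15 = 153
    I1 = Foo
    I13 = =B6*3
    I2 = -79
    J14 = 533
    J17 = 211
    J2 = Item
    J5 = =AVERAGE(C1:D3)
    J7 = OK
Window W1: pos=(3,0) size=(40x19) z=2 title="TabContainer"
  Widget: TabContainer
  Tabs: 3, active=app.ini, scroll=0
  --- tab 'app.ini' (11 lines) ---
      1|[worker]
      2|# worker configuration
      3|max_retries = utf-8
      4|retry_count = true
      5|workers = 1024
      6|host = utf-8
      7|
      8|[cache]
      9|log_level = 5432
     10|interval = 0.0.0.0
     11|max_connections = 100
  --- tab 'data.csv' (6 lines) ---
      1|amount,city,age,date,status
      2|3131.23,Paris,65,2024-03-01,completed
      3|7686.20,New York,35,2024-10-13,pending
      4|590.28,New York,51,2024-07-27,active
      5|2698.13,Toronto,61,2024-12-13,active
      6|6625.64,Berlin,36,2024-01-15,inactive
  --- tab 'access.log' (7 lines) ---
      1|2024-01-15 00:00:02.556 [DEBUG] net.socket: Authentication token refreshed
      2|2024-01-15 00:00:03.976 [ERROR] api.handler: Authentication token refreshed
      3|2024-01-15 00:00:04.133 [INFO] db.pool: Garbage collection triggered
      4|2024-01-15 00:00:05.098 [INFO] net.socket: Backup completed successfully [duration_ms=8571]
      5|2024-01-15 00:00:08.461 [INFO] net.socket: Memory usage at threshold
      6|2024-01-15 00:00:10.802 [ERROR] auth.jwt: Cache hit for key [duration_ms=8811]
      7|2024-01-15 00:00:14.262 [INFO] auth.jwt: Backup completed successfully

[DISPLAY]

   ┏━━━━━━━━━━━━━━━━━━━━━━━━━━━━━━━━━
   ┃ TabContainer                    
   ┠─────────────────────────────────
   ┃[app.ini]│ data.csv │ access.log 
   ┃─────────────────────────────────
   ┃[worker]                         
   ┃# worker configuration           
   ┃max_retries = utf-8              
   ┃retry_count = true               
   ┃workers = 1024                   
   ┃host = utf-8                     
   ┃                                 
   ┃[cache]                          
   ┃log_level = 5432                 


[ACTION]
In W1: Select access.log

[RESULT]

   ┏━━━━━━━━━━━━━━━━━━━━━━━━━━━━━━━━━
   ┃ TabContainer                    
   ┠─────────────────────────────────
   ┃ app.ini │ data.csv │[access.log]
   ┃─────────────────────────────────
   ┃2024-01-15 00:00:02.556 [DEBUG] n
   ┃2024-01-15 00:00:03.976 [ERROR] a
   ┃2024-01-15 00:00:04.133 [INFO] db
   ┃2024-01-15 00:00:05.098 [INFO] ne
   ┃2024-01-15 00:00:08.461 [INFO] ne
   ┃2024-01-15 00:00:10.802 [ERROR] a
   ┃2024-01-15 00:00:14.262 [INFO] au
   ┃                                 
   ┃                                 


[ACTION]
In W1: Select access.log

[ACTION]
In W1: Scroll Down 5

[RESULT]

   ┏━━━━━━━━━━━━━━━━━━━━━━━━━━━━━━━━━
   ┃ TabContainer                    
   ┠─────────────────────────────────
   ┃ app.ini │ data.csv │[access.log]
   ┃─────────────────────────────────
   ┃2024-01-15 00:00:10.802 [ERROR] a
   ┃2024-01-15 00:00:14.262 [INFO] au
   ┃                                 
   ┃                                 
   ┃                                 
   ┃                                 
   ┃                                 
   ┃                                 
   ┃                                 


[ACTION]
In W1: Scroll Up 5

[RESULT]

   ┏━━━━━━━━━━━━━━━━━━━━━━━━━━━━━━━━━
   ┃ TabContainer                    
   ┠─────────────────────────────────
   ┃ app.ini │ data.csv │[access.log]
   ┃─────────────────────────────────
   ┃2024-01-15 00:00:02.556 [DEBUG] n
   ┃2024-01-15 00:00:03.976 [ERROR] a
   ┃2024-01-15 00:00:04.133 [INFO] db
   ┃2024-01-15 00:00:05.098 [INFO] ne
   ┃2024-01-15 00:00:08.461 [INFO] ne
   ┃2024-01-15 00:00:10.802 [ERROR] a
   ┃2024-01-15 00:00:14.262 [INFO] au
   ┃                                 
   ┃                                 


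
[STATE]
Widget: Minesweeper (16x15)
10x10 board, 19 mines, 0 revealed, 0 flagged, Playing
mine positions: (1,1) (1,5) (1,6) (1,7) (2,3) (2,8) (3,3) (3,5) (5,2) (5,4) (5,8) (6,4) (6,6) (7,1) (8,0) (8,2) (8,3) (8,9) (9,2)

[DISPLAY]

■■■■■■■■■■      
■■■■■■■■■■      
■■■■■■■■■■      
■■■■■■■■■■      
■■■■■■■■■■      
■■■■■■■■■■      
■■■■■■■■■■      
■■■■■■■■■■      
■■■■■■■■■■      
■■■■■■■■■■      
                
                
                
                
                


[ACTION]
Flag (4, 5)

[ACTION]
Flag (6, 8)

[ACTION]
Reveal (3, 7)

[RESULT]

■■■■■■■■■■      
■■■■■■■■■■      
■■■■■■■■■■      
■■■■■■■1■■      
■■■■■⚑■■■■      
■■■■■■■■■■      
■■■■■■■■⚑■      
■■■■■■■■■■      
■■■■■■■■■■      
■■■■■■■■■■      
                
                
                
                
                


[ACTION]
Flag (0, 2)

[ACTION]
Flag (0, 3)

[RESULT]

■■⚑⚑■■■■■■      
■■■■■■■■■■      
■■■■■■■■■■      
■■■■■■■1■■      
■■■■■⚑■■■■      
■■■■■■■■■■      
■■■■■■■■⚑■      
■■■■■■■■■■      
■■■■■■■■■■      
■■■■■■■■■■      
                
                
                
                
                


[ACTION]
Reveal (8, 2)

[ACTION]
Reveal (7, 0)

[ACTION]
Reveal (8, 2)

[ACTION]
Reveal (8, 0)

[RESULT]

■■⚑⚑■■■■■■      
■✹■■■✹✹✹■■      
■■■✹■■■■✹■      
■■■✹■✹■1■■      
■■■■■⚑■■■■      
■■✹■✹■■■✹■      
■■■■✹■✹■⚑■      
■✹■■■■■■■■      
✹■✹✹■■■■■✹      
■■✹■■■■■■■      
                
                
                
                
                


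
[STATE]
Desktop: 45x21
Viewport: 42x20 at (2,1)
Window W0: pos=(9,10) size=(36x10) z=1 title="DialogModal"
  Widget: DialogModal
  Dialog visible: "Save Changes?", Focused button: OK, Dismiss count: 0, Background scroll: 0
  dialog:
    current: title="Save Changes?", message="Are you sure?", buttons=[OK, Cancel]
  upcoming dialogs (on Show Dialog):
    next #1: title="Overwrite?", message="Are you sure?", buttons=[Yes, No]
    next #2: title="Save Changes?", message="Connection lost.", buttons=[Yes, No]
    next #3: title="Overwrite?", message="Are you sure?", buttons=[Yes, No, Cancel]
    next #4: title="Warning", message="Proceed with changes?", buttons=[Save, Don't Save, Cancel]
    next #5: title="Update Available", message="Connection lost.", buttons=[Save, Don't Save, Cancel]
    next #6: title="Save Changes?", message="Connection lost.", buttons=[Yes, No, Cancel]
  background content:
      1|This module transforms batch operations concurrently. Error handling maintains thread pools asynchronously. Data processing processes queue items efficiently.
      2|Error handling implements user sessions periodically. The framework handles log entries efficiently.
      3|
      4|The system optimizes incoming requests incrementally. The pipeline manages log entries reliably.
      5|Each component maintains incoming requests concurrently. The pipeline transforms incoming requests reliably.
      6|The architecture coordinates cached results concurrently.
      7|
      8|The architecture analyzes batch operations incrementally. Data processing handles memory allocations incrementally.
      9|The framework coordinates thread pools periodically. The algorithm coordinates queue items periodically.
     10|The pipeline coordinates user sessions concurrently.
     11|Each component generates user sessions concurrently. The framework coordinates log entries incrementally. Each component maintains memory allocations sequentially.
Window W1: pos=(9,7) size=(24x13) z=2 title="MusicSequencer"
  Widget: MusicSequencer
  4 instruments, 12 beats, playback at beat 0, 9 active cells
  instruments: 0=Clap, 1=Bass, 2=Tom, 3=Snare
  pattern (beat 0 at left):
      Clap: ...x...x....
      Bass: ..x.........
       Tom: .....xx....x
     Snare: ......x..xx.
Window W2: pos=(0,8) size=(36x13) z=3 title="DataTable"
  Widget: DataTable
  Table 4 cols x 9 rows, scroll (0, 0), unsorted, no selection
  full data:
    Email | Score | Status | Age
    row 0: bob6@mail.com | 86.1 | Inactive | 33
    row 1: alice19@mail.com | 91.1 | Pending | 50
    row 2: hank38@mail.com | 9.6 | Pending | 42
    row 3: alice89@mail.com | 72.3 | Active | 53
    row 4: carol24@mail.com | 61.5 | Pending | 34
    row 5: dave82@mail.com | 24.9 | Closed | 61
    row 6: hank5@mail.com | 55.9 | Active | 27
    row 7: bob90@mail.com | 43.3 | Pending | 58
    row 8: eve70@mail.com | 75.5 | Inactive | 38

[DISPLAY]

                                          
                                          
                                          
                                          
                                          
                                          
       ┏━━━━━━━━━━━━━━━━━━━━━━┓           
━━━━━━━━━━━━━━━━━━━━━━━━━━━━━━━━━┓        
DataTable                        ┃        
─────────────────────────────────┨━━━━━━━━
mail           │Score│Status  │Ag┃        
───────────────┼─────┼────────┼──┃────────
ob6@mail.com   │86.1 │Inactive│33┃ch opera
lice19@mail.com│91.1 │Pending │50┃user ses
ank38@mail.com │9.6  │Pending │42┃        
lice89@mail.com│72.3 │Active  │53┃ing requ
arol24@mail.com│61.5 │Pending │34┃ncoming 
ave82@mail.com │24.9 │Closed  │61┃es cache
ank5@mail.com  │55.9 │Active  │27┃━━━━━━━━
━━━━━━━━━━━━━━━━━━━━━━━━━━━━━━━━━┛        


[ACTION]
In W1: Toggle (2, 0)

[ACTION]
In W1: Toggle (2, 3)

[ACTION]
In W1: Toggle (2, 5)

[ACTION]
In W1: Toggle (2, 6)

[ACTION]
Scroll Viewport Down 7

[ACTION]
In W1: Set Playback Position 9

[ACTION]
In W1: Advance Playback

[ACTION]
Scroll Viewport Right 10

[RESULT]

                                          
                                          
                                          
                                          
                                          
                                          
      ┏━━━━━━━━━━━━━━━━━━━━━━┓            
━━━━━━━━━━━━━━━━━━━━━━━━━━━━━━━━┓         
ataTable                        ┃         
────────────────────────────────┨━━━━━━━━┓
ail           │Score│Status  │Ag┃        ┃
──────────────┼─────┼────────┼──┃────────┨
b6@mail.com   │86.1 │Inactive│33┃ch opera┃
ice19@mail.com│91.1 │Pending │50┃user ses┃
nk38@mail.com │9.6  │Pending │42┃        ┃
ice89@mail.com│72.3 │Active  │53┃ing requ┃
rol24@mail.com│61.5 │Pending │34┃ncoming ┃
ve82@mail.com │24.9 │Closed  │61┃es cache┃
nk5@mail.com  │55.9 │Active  │27┃━━━━━━━━┛
━━━━━━━━━━━━━━━━━━━━━━━━━━━━━━━━┛         


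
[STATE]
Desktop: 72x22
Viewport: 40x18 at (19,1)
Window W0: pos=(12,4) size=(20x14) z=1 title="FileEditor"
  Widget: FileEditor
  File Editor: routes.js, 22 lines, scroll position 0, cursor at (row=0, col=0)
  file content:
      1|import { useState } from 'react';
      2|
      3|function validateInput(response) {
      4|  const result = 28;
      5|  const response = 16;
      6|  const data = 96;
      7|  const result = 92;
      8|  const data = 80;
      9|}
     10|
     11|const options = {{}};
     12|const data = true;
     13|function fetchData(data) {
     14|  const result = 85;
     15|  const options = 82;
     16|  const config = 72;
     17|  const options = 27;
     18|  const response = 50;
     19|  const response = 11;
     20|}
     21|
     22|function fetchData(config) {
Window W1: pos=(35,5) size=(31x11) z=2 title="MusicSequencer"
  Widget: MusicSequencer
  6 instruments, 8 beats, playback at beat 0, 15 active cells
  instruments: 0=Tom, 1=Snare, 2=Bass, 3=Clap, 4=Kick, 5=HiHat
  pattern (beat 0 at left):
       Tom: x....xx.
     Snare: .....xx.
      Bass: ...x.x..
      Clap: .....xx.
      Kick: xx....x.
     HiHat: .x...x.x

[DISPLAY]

                                        
                                        
                                        
━━━━━━━━━━━━┓                           
ditor       ┃   ┏━━━━━━━━━━━━━━━━━━━━━━━
────────────┨   ┃ MusicSequencer        
 { useState▲┃   ┠───────────────────────
           █┃   ┃      ▼1234567         
on validate░┃   ┃   Tom█····██·         
t result = ░┃   ┃ Snare·····██·         
t response ░┃   ┃  Bass···█·█··         
t data = 96░┃   ┃  Clap·····██·         
t result = ░┃   ┃  Kick██····█·         
t data = 80░┃   ┃ HiHat·█···█·█         
           ░┃   ┗━━━━━━━━━━━━━━━━━━━━━━━
           ▼┃                           
━━━━━━━━━━━━┛                           
                                        


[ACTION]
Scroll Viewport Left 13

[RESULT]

                                        
                                        
                                        
      ┏━━━━━━━━━━━━━━━━━━┓              
      ┃ FileEditor       ┃   ┏━━━━━━━━━━
      ┠──────────────────┨   ┃ MusicSequ
      ┃█mport { useState▲┃   ┠──────────
      ┃                 █┃   ┃      ▼123
      ┃function validate░┃   ┃   Tom█···
      ┃  const result = ░┃   ┃ Snare····
      ┃  const response ░┃   ┃  Bass···█
      ┃  const data = 96░┃   ┃  Clap····
      ┃  const result = ░┃   ┃  Kick██··
      ┃  const data = 80░┃   ┃ HiHat·█··
      ┃}                ░┃   ┗━━━━━━━━━━
      ┃                 ▼┃              
      ┗━━━━━━━━━━━━━━━━━━┛              
                                        


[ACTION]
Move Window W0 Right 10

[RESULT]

                                        
                                        
                                        
                ┏━━━━━━━━━━━━━━━━━━┓    
                ┃ FileEditor ┏━━━━━━━━━━
                ┠────────────┃ MusicSequ
                ┃█mport { use┠──────────
                ┃            ┃      ▼123
                ┃function val┃   Tom█···
                ┃  const resu┃ Snare····
                ┃  const resp┃  Bass···█
                ┃  const data┃  Clap····
                ┃  const resu┃  Kick██··
                ┃  const data┃ HiHat·█··
                ┃}           ┗━━━━━━━━━━
                ┃                 ▼┃    
                ┗━━━━━━━━━━━━━━━━━━┛    
                                        


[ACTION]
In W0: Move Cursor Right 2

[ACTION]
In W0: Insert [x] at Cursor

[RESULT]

                                        
                                        
                                        
                ┏━━━━━━━━━━━━━━━━━━┓    
                ┃ FileEditor ┏━━━━━━━━━━
                ┠────────────┃ MusicSequ
                ┃imx█ort { us┠──────────
                ┃            ┃      ▼123
                ┃function val┃   Tom█···
                ┃  const resu┃ Snare····
                ┃  const resp┃  Bass···█
                ┃  const data┃  Clap····
                ┃  const resu┃  Kick██··
                ┃  const data┃ HiHat·█··
                ┃}           ┗━━━━━━━━━━
                ┃                 ▼┃    
                ┗━━━━━━━━━━━━━━━━━━┛    
                                        
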